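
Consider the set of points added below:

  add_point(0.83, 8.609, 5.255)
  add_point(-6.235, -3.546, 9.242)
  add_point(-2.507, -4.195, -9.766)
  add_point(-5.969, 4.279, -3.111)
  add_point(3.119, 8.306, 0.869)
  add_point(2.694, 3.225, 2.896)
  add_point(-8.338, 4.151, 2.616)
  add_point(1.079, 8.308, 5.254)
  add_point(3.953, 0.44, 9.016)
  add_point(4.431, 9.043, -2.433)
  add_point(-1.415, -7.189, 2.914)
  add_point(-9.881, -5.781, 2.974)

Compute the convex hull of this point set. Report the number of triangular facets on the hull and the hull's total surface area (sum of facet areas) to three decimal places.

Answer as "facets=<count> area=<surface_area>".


facets=16 area=737.850

Points on the hull: [0, 1, 2, 3, 6, 7, 8, 9, 10, 11] (10 of 12).

Triangle areas on the boundary:
  f1: (p2, p10, p11) → 55.7448
  f2: (p8, p2, p9) → 118.1098
  f3: (p8, p2, p10) → 66.3174
  f4: (p3, p2, p11) → 68.3578
  f5: (p3, p2, p9) → 64.6925
  f6: (p1, p10, p11) → 29.5522
  f7: (p1, p8, p10) → 44.3517
  f8: (p0, p1, p8) → 52.0795
  f9: (p6, p0, p1) → 54.5951
  f10: (p6, p3, p11) → 30.9773
  f11: (p6, p1, p11) → 35.9504
  f12: (p6, p3, p9) → 33.8734
  f13: (p6, p0, p9) → 44.1535
  f14: (p7, p8, p9) → 36.5612
  f15: (p7, p0, p9) → 1.6147
  f16: (p7, p0, p8) → 0.9192
Σ area = 737.850

Euler characteristic 10−24+16 = 2 ✓


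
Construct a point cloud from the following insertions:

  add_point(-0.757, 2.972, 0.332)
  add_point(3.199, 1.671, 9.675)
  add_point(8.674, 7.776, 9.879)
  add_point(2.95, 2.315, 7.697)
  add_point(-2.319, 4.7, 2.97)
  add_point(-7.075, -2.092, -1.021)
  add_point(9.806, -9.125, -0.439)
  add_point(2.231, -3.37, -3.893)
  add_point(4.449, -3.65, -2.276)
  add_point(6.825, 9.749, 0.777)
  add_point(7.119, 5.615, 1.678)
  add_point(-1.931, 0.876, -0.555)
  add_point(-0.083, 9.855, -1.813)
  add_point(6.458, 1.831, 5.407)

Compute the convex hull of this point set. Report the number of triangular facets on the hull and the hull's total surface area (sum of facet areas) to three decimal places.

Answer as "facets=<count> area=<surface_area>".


facets=12 area=679.801

Extreme-point indices: [1, 2, 4, 5, 6, 7, 9, 12] — 8 of 14 on the boundary.

Facet areas (half cross-product norm):
  f1: (p1, p6, p5) → 117.1617
  f2: (p1, p2, p6) → 64.5211
  f3: (p7, p6, p5) → 36.2927
  f4: (p7, p12, p5) → 62.9223
  f5: (p9, p2, p6) → 89.5091
  f6: (p9, p12, p2) → 29.8824
  f7: (p9, p7, p6) → 73.1799
  f8: (p9, p7, p12) → 49.7609
  f9: (p4, p12, p2) → 49.0915
  f10: (p4, p1, p2) → 37.1483
  f11: (p4, p12, p5) → 31.2470
  f12: (p4, p1, p5) → 39.0846
Σ area = 679.801

Euler characteristic 8−18+12 = 2 ✓


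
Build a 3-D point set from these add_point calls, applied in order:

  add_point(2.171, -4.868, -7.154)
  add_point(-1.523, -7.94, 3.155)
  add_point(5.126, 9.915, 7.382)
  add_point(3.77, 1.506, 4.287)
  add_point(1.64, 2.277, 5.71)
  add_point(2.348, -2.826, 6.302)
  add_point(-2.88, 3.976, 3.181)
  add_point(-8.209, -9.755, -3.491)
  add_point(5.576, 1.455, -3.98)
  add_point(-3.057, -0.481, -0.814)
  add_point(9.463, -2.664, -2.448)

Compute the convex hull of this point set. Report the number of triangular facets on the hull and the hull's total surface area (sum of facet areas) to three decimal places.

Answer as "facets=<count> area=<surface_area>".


facets=14 area=606.808

Extreme-point indices: [0, 1, 2, 5, 6, 7, 8, 9, 10] — 9 of 11 on the boundary.

Per-facet area ½‖(b−a)×(c−a)‖:
  f1: (p0, p10, p7) → 41.3442
  f2: (p5, p2, p10) → 73.5316
  f3: (p6, p5, p2) → 48.8360
  f4: (p1, p10, p7) → 60.1787
  f5: (p1, p5, p10) → 40.2876
  f6: (p1, p6, p7) → 57.2157
  f7: (p1, p6, p5) → 32.5247
  f8: (p9, p0, p7) → 48.5910
  f9: (p9, p6, p7) → 19.2993
  f10: (p8, p6, p2) → 60.4125
  f11: (p8, p2, p10) → 40.4539
  f12: (p8, p0, p10) → 22.6876
  f13: (p8, p9, p0) → 33.3384
  f14: (p8, p9, p6) → 28.1065
Σ area = 606.808

Euler: V−E+F = 9−21+14 = 2.


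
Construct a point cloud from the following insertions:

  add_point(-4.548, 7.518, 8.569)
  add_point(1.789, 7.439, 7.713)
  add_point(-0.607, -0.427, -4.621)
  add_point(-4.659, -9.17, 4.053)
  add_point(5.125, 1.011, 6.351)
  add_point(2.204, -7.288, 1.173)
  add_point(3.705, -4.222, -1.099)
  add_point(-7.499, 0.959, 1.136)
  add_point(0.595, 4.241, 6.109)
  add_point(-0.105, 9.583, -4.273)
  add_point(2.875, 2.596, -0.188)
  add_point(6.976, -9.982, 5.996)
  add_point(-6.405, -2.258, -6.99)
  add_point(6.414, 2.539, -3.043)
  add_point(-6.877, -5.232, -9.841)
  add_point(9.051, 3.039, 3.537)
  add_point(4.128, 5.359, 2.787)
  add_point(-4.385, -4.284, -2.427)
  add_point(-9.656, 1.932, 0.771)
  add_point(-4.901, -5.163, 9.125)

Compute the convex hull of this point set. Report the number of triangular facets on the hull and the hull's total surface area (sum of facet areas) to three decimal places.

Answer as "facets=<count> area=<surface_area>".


facets=20 area=1028.529

12 of the 20 inputs are extreme points: [0, 1, 3, 4, 6, 9, 11, 13, 14, 15, 18, 19].

Per-facet area ½‖(b−a)×(c−a)‖:
  f1: (p9, p14, p18) → 85.7863
  f2: (p0, p9, p18) → 67.0223
  f3: (p6, p14, p11) → 48.9851
  f4: (p19, p0, p18) → 59.9539
  f5: (p1, p9, p15) → 56.7319
  f6: (p1, p0, p9) → 39.3904
  f7: (p1, p19, p11) → 93.8715
  f8: (p1, p19, p0) → 40.5934
  f9: (p13, p9, p14) → 78.8970
  f10: (p13, p6, p14) → 51.0449
  f11: (p13, p9, p15) → 32.6139
  f12: (p13, p11, p15) → 47.6112
  f13: (p13, p6, p11) → 29.2797
  f14: (p3, p14, p11) → 81.7142
  f15: (p3, p19, p11) → 38.1942
  f16: (p3, p14, p18) → 77.2337
  f17: (p3, p19, p18) → 38.1069
  f18: (p4, p11, p15) → 28.3607
  f19: (p4, p1, p15) → 19.2040
  f20: (p4, p1, p11) → 13.9338
Σ area = 1028.529

Euler characteristic 12−30+20 = 2 ✓


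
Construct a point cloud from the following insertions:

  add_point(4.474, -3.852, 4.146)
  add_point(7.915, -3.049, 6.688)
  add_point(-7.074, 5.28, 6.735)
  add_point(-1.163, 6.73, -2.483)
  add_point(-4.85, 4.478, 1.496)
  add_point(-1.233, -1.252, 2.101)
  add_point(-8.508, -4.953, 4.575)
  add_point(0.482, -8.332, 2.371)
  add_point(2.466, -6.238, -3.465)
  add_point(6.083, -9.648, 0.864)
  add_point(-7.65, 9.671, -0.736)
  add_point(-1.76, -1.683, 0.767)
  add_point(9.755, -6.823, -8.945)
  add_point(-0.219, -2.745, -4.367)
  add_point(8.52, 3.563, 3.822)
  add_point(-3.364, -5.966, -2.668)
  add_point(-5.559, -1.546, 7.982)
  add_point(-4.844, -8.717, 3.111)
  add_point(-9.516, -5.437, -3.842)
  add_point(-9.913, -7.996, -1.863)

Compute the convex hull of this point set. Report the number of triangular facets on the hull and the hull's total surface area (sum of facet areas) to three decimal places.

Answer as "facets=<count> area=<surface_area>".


Hull vertices (12/20): indices [1, 2, 3, 6, 9, 10, 12, 14, 16, 17, 18, 19].

Facet areas (half cross-product norm):
  f1: (p18, p12, p19) → 31.7813
  f2: (p18, p10, p19) → 19.0929
  f3: (p18, p10, p12) → 155.2342
  f4: (p9, p12, p19) → 87.4086
  f5: (p2, p10, p19) → 69.6798
  f6: (p2, p14, p10) → 69.2407
  f7: (p3, p10, p12) → 30.2420
  f8: (p3, p14, p12) → 97.2488
  f9: (p3, p14, p10) → 31.5648
  f10: (p17, p9, p19) → 33.0565
  f11: (p1, p2, p16) → 46.1306
  f12: (p1, p2, p14) → 57.6068
  f13: (p1, p17, p16) → 57.7064
  f14: (p1, p17, p9) → 50.3180
  f15: (p1, p14, p12) → 57.5842
  f16: (p1, p9, p12) → 46.1048
  f17: (p6, p17, p19) → 18.1595
  f18: (p6, p17, p16) → 14.9986
  f19: (p6, p2, p19) → 30.2325
  f20: (p6, p2, p16) → 18.6974
Σ area = 1022.088

Euler characteristic 12−30+20 = 2 ✓

facets=20 area=1022.088


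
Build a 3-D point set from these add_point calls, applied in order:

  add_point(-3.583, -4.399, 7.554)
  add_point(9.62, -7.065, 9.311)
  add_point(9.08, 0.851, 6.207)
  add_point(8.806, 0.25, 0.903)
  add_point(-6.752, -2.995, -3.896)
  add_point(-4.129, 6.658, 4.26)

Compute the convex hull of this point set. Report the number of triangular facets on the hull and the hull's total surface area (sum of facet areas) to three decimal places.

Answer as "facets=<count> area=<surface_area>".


Hull vertices (6/6): indices [0, 1, 2, 3, 4, 5].

Triangle areas on the boundary:
  f1: (p0, p1, p4) → 74.3140
  f2: (p0, p5, p4) → 63.3853
  f3: (p0, p5, p1) → 75.5168
  f4: (p3, p1, p4) → 91.5935
  f5: (p3, p5, p4) → 91.5559
  f6: (p2, p5, p1) → 54.5210
  f7: (p2, p3, p1) → 21.9845
  f8: (p2, p3, p5) → 38.5582
Σ area = 511.429

Check V−E+F: 6 − 12 + 8 = 2.

facets=8 area=511.429


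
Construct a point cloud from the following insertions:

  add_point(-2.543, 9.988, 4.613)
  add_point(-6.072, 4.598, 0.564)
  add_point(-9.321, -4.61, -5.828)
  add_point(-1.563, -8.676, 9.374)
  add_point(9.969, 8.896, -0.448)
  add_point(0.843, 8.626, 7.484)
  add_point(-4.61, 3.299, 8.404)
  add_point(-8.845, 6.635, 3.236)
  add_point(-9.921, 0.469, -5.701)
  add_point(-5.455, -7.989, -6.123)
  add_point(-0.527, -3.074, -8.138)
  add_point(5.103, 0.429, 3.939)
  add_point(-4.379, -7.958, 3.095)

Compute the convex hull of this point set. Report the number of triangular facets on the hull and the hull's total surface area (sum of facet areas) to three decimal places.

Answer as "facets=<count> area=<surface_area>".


12 of the 13 inputs are extreme points: [0, 2, 3, 4, 5, 6, 7, 8, 9, 10, 11, 12].

Per-facet area ½‖(b−a)×(c−a)‖:
  f1: (p0, p4, p8) → 106.3215
  f2: (p10, p4, p8) → 89.3901
  f3: (p7, p0, p8) → 34.3188
  f4: (p5, p0, p4) → 27.8111
  f5: (p9, p10, p3) → 57.4262
  f6: (p11, p10, p4) → 73.7218
  f7: (p11, p10, p3) → 86.2614
  f8: (p11, p5, p4) → 50.3095
  f9: (p11, p5, p3) → 60.4807
  f10: (p6, p7, p0) → 24.6786
  f11: (p6, p5, p0) → 17.3054
  f12: (p6, p7, p3) → 36.1235
  f13: (p6, p5, p3) → 41.0701
  f14: (p2, p7, p8) → 22.9352
  f15: (p2, p7, p3) → 117.3803
  f16: (p2, p10, p8) → 23.5608
  f17: (p2, p9, p10) → 18.5708
  f18: (p12, p9, p3) → 10.1964
  f19: (p12, p2, p3) → 8.4118
  f20: (p12, p2, p9) → 23.8559
Σ area = 930.130

Euler characteristic 12−30+20 = 2 ✓

facets=20 area=930.130


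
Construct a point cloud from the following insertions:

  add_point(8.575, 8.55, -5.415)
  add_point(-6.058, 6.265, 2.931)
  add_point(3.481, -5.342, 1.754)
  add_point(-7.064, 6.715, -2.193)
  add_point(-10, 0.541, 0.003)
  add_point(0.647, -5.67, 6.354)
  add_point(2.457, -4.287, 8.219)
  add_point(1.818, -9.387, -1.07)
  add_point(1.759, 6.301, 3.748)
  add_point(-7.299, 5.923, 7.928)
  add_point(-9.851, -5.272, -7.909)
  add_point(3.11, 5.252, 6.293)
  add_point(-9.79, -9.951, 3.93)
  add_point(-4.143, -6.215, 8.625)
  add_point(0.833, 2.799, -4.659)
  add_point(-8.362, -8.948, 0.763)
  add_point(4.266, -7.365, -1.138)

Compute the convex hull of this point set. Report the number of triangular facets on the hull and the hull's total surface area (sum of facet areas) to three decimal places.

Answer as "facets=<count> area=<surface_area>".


facets=22 area=1037.998

Hull vertices (13/17): indices [0, 3, 4, 6, 7, 8, 9, 10, 11, 12, 13, 15, 16].

Area of each hull facet:
  f1: (p10, p12, p4) → 52.9324
  f2: (p9, p12, p4) → 54.3682
  f3: (p3, p9, p4) → 33.7033
  f4: (p3, p9, p0) → 79.3942
  f5: (p3, p10, p4) → 34.0747
  f6: (p3, p10, p0) → 106.4668
  f7: (p15, p10, p12) → 9.3075
  f8: (p15, p7, p12) → 15.8538
  f9: (p15, p7, p10) → 49.3608
  f10: (p8, p9, p0) → 28.8227
  f11: (p13, p7, p12) → 47.2084
  f12: (p13, p6, p7) → 36.1982
  f13: (p13, p9, p12) → 50.3070
  f14: (p13, p6, p9) → 43.2352
  f15: (p11, p8, p9) → 15.2942
  f16: (p11, p6, p9) → 51.4574
  f17: (p11, p8, p0) → 15.8316
  f18: (p11, p6, p0) → 58.3107
  f19: (p16, p6, p0) → 85.2942
  f20: (p16, p6, p7) → 15.8923
  f21: (p16, p10, p0) → 134.5312
  f22: (p16, p7, p10) → 20.1532
Σ area = 1037.998

Euler characteristic 13−33+22 = 2 ✓


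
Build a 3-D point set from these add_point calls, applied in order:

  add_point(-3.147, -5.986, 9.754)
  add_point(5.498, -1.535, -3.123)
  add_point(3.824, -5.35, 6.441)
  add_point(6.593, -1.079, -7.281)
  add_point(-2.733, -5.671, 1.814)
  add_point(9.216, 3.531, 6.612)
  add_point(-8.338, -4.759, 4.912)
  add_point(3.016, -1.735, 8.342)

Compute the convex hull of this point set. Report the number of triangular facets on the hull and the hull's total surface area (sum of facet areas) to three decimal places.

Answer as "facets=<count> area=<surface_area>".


Extreme-point indices: [0, 2, 3, 4, 5, 6, 7] — 7 of 8 on the boundary.

Triangle areas on the boundary:
  f1: (p0, p5, p6) → 54.2096
  f2: (p3, p5, p6) → 134.4846
  f3: (p4, p0, p6) → 22.0237
  f4: (p4, p3, p6) → 23.2786
  f5: (p7, p0, p5) → 3.1950
  f6: (p2, p4, p0) → 27.0806
  f7: (p2, p4, p3) → 54.5081
  f8: (p2, p7, p0) → 15.3859
  f9: (p2, p3, p5) → 71.7230
  f10: (p2, p7, p5) → 16.4593
Σ area = 422.348

Check V−E+F: 7 − 15 + 10 = 2.

facets=10 area=422.348


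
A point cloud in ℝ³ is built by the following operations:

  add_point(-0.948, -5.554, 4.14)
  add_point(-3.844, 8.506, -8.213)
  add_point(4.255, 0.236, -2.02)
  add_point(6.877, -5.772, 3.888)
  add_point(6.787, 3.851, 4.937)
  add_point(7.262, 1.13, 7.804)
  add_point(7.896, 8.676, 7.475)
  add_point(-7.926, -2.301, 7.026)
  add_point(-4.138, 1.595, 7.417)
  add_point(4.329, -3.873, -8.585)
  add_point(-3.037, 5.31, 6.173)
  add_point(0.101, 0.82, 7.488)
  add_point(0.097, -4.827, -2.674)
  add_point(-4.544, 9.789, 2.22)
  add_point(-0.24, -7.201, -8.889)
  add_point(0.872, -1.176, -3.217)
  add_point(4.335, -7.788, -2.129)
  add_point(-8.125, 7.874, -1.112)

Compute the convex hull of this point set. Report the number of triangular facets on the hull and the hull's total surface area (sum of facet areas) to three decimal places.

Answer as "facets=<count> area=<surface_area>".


Points on the hull: [0, 1, 3, 5, 6, 7, 8, 9, 10, 13, 14, 16, 17] (13 of 18).

Triangle areas on the boundary:
  f1: (p7, p14, p17) → 112.9279
  f2: (p1, p14, p17) → 66.8651
  f3: (p13, p7, p17) → 33.9691
  f4: (p13, p1, p17) → 21.5487
  f5: (p13, p1, p6) → 67.7869
  f6: (p9, p1, p6) → 138.5596
  f7: (p9, p1, p14) → 41.9509
  f8: (p9, p14, p16) → 20.6450
  f9: (p9, p3, p6) → 95.5135
  f10: (p9, p3, p16) → 20.6454
  f11: (p10, p13, p6) → 35.3157
  f12: (p10, p13, p7) → 23.6015
  f13: (p5, p3, p6) → 15.9808
  f14: (p5, p3, p7) → 59.7507
  f15: (p0, p3, p16) → 25.2232
  f16: (p0, p3, p7) → 15.8628
  f17: (p0, p14, p16) → 33.7268
  f18: (p0, p7, p14) → 48.4740
  f19: (p8, p10, p6) → 20.4317
  f20: (p8, p10, p7) → 6.3607
  f21: (p8, p5, p6) → 43.2280
  f22: (p8, p5, p7) → 23.1517
Σ area = 971.520

Check V−E+F: 13 − 33 + 22 = 2.

facets=22 area=971.520


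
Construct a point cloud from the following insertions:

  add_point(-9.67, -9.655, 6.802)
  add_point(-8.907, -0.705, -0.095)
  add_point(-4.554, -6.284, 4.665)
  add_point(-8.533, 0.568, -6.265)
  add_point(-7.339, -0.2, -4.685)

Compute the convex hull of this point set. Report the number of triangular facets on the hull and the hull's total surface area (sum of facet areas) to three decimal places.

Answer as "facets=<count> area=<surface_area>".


Hull vertices (5/5): indices [0, 1, 2, 3, 4].

Triangle areas on the boundary:
  f1: (p3, p2, p0) → 41.8096
  f2: (p1, p2, p0) → 27.4648
  f3: (p1, p3, p0) → 23.2755
  f4: (p4, p3, p2) → 4.4139
  f5: (p4, p1, p2) → 18.7843
  f6: (p4, p1, p3) → 4.3021
Σ area = 120.050

Euler: V−E+F = 5−9+6 = 2.

facets=6 area=120.050


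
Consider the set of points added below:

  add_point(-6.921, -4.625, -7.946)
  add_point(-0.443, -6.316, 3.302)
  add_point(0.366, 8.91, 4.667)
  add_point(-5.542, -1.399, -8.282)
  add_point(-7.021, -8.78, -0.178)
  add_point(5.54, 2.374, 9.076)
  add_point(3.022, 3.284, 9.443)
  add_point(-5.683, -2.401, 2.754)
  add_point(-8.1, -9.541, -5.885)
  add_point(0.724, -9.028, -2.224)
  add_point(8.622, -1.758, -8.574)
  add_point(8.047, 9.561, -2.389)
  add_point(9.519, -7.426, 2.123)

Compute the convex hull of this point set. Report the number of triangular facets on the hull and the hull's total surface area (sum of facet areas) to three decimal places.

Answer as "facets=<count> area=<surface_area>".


facets=22 area=972.697

13 of the 13 inputs are extreme points: [0, 1, 2, 3, 4, 5, 6, 7, 8, 9, 10, 11, 12].

Triangle areas on the boundary:
  f1: (p10, p11, p12) → 78.3626
  f2: (p5, p11, p12) → 86.5615
  f3: (p5, p2, p11) → 49.2256
  f4: (p5, p2, p6) → 9.3296
  f5: (p9, p10, p8) → 54.1301
  f6: (p9, p10, p12) → 55.9199
  f7: (p9, p4, p8) → 23.4079
  f8: (p9, p4, p12) → 26.8637
  f9: (p3, p10, p11) → 91.2187
  f10: (p3, p2, p11) → 89.7038
  f11: (p7, p4, p6) → 28.4925
  f12: (p7, p2, p6) → 47.0884
  f13: (p7, p3, p2) → 71.7231
  f14: (p7, p4, p8) → 17.4803
  f15: (p1, p4, p6) → 32.0913
  f16: (p1, p5, p6) → 16.0548
  f17: (p1, p4, p12) → 26.5280
  f18: (p1, p5, p12) → 56.7293
  f19: (p0, p10, p8) → 39.7509
  f20: (p0, p3, p10) → 23.2026
  f21: (p0, p7, p8) → 29.6317
  f22: (p0, p7, p3) → 19.2008
Σ area = 972.697

Euler characteristic 13−33+22 = 2 ✓


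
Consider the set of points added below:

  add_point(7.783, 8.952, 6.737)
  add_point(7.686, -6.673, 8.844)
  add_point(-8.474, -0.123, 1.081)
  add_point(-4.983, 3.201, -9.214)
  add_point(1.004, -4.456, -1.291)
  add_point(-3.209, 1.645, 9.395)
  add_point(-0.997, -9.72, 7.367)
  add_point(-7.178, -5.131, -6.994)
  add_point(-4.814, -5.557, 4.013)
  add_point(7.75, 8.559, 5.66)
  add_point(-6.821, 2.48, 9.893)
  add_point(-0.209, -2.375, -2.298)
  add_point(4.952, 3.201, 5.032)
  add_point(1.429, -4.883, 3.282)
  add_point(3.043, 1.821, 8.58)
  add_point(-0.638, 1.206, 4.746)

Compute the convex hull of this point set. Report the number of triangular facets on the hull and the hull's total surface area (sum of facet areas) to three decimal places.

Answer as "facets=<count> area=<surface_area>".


Hull vertices (11/16): indices [0, 1, 2, 3, 4, 6, 7, 8, 9, 10, 14].

Area of each hull facet:
  f1: (p10, p3, p2) → 36.8844
  f2: (p10, p3, p0) → 149.4951
  f3: (p7, p3, p2) → 41.3571
  f4: (p14, p10, p0) → 37.5891
  f5: (p8, p7, p2) → 34.1670
  f6: (p8, p7, p6) → 28.2844
  f7: (p8, p10, p2) → 32.3099
  f8: (p8, p10, p6) → 31.6030
  f9: (p1, p14, p0) → 37.6469
  f10: (p1, p10, p6) → 63.9048
  f11: (p1, p14, p10) → 40.9894
  f12: (p9, p3, p0) → 7.0382
  f13: (p9, p1, p0) → 8.8317
  f14: (p4, p7, p3) → 44.1351
  f15: (p4, p9, p3) → 101.7010
  f16: (p4, p9, p1) → 90.2375
  f17: (p4, p7, p6) → 49.4775
  f18: (p4, p1, p6) → 47.0116
Σ area = 882.664

Euler characteristic 11−27+18 = 2 ✓

facets=18 area=882.664


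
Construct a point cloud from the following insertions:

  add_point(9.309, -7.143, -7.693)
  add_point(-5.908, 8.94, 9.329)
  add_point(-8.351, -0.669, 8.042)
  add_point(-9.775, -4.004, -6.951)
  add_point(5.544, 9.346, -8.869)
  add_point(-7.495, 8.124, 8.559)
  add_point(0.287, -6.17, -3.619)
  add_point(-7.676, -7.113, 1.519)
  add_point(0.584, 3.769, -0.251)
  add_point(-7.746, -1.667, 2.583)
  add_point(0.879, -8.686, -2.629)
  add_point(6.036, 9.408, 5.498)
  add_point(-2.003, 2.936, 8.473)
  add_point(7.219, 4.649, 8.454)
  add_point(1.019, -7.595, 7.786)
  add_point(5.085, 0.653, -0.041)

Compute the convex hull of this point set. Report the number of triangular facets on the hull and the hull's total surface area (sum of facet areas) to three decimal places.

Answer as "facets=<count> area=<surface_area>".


Points on the hull: [0, 1, 2, 3, 4, 5, 7, 10, 11, 13, 14] (11 of 16).

Area of each hull facet:
  f1: (p4, p0, p3) → 152.1622
  f2: (p10, p0, p3) → 53.8187
  f3: (p10, p14, p0) → 45.7727
  f4: (p5, p4, p3) → 184.2085
  f5: (p13, p14, p0) → 118.4058
  f6: (p13, p4, p0) → 143.6698
  f7: (p13, p4, p11) → 35.1685
  f8: (p7, p10, p3) → 44.2106
  f9: (p7, p10, p14) → 45.4823
  f10: (p1, p13, p14) → 94.0160
  f11: (p1, p13, p11) → 35.9346
  f12: (p1, p4, p11) → 86.8123
  f13: (p1, p5, p4) → 20.7771
  f14: (p2, p7, p14) → 46.6702
  f15: (p2, p1, p14) → 53.9496
  f16: (p2, p1, p5) → 7.3494
  f17: (p2, p5, p3) → 65.5138
  f18: (p2, p7, p3) → 39.0878
Σ area = 1273.010

Euler characteristic 11−27+18 = 2 ✓

facets=18 area=1273.010


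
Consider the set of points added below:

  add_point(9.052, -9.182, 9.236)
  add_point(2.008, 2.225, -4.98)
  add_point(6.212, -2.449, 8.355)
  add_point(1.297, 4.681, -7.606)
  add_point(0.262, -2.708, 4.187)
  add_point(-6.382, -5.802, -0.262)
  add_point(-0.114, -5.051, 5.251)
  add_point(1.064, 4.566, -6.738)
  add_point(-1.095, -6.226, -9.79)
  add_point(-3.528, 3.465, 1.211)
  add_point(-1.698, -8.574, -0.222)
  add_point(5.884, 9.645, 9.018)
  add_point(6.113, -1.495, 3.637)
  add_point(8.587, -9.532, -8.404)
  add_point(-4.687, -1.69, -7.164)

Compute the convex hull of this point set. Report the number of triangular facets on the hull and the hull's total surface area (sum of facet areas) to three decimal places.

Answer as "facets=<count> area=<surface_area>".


Hull vertices (10/15): indices [0, 3, 5, 6, 8, 9, 10, 11, 13, 14].

Facet areas (half cross-product norm):
  f1: (p13, p11, p0) → 168.4900
  f2: (p3, p13, p11) → 141.2766
  f3: (p6, p0, p5) → 24.4503
  f4: (p6, p11, p5) → 58.9037
  f5: (p6, p11, p0) → 88.0933
  f6: (p10, p0, p5) → 28.8840
  f7: (p10, p13, p0) → 92.9035
  f8: (p9, p11, p5) → 47.2031
  f9: (p9, p3, p11) → 68.8999
  f10: (p8, p3, p13) → 58.5262
  f11: (p8, p10, p5) → 26.7846
  f12: (p8, p10, p13) → 50.3833
  f13: (p14, p9, p5) → 36.7794
  f14: (p14, p9, p3) → 39.3989
  f15: (p14, p8, p5) → 25.9376
  f16: (p14, p8, p3) → 27.6286
Σ area = 984.543

Euler: V−E+F = 10−24+16 = 2.

facets=16 area=984.543


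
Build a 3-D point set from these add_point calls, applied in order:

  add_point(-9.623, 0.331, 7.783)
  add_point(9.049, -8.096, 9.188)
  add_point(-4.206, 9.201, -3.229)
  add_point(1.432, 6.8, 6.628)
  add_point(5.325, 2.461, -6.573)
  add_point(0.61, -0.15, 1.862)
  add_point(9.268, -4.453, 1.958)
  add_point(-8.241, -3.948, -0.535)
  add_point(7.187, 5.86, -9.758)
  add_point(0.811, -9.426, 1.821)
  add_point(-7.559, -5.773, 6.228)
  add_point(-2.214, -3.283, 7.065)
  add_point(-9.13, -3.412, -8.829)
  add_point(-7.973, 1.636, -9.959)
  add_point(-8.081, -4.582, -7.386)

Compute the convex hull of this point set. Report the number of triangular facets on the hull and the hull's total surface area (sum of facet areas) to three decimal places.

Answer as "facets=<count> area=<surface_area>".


facets=18 area=1149.859

Points on the hull: [0, 1, 2, 3, 6, 8, 9, 10, 12, 13, 14] (11 of 15).

Facet areas (half cross-product norm):
  f1: (p13, p2, p0) → 81.5183
  f2: (p8, p13, p2) → 71.9996
  f3: (p3, p2, p0) → 72.5031
  f4: (p3, p8, p2) → 78.5327
  f5: (p9, p8, p6) → 75.5666
  f6: (p1, p3, p0) → 108.5716
  f7: (p1, p9, p6) → 38.5825
  f8: (p1, p8, p6) → 18.8641
  f9: (p1, p3, p8) → 146.9727
  f10: (p12, p13, p0) → 45.1501
  f11: (p12, p8, p13) → 36.9708
  f12: (p10, p12, p0) → 50.6983
  f13: (p10, p1, p0) → 52.0040
  f14: (p10, p1, p9) → 54.1759
  f15: (p14, p10, p9) → 64.4241
  f16: (p14, p10, p12) → 9.8149
  f17: (p14, p9, p8) → 123.6183
  f18: (p14, p12, p8) → 19.8920
Σ area = 1149.859

Euler: V−E+F = 11−27+18 = 2.


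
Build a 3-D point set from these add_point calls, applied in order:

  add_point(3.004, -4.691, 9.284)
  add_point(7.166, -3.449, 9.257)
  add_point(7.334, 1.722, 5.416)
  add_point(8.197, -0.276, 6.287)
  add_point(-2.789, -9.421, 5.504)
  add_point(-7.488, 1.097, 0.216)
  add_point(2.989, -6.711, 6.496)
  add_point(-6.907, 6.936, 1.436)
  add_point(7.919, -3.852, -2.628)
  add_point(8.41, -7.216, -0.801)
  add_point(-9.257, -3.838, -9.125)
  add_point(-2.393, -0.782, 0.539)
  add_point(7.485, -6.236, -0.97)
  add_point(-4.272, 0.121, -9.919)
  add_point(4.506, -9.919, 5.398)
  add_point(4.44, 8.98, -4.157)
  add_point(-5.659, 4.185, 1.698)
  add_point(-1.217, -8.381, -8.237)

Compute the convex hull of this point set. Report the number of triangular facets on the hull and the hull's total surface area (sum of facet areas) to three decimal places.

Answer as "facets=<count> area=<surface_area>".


facets=24 area=1000.751

Hull vertices (14/18): indices [0, 1, 2, 3, 4, 5, 7, 8, 9, 10, 13, 14, 15, 17].

Area of each hull facet:
  f1: (p5, p7, p10) → 24.6003
  f2: (p13, p17, p10) → 27.7698
  f3: (p13, p7, p10) → 43.2437
  f4: (p13, p7, p15) → 76.8494
  f5: (p8, p17, p9) → 22.4565
  f6: (p8, p3, p9) → 18.4131
  f7: (p8, p3, p15) → 62.3691
  f8: (p8, p13, p15) → 83.7213
  f9: (p8, p13, p17) → 53.4696
  f10: (p14, p17, p9) → 47.6358
  f11: (p2, p7, p15) → 77.1554
  f12: (p2, p3, p15) → 7.0207
  f13: (p1, p14, p0) → 14.5178
  f14: (p1, p2, p3) → 3.3561
  f15: (p1, p3, p9) → 22.1566
  f16: (p1, p14, p9) → 31.1301
  f17: (p1, p7, p0) → 34.8499
  f18: (p1, p2, p7) → 46.4183
  f19: (p4, p17, p10) → 64.3011
  f20: (p4, p14, p17) → 50.3319
  f21: (p4, p5, p10) → 67.8260
  f22: (p4, p14, p0) → 23.4231
  f23: (p4, p7, p0) → 70.1534
  f24: (p4, p5, p7) → 27.5818
Σ area = 1000.751

Euler characteristic 14−36+24 = 2 ✓


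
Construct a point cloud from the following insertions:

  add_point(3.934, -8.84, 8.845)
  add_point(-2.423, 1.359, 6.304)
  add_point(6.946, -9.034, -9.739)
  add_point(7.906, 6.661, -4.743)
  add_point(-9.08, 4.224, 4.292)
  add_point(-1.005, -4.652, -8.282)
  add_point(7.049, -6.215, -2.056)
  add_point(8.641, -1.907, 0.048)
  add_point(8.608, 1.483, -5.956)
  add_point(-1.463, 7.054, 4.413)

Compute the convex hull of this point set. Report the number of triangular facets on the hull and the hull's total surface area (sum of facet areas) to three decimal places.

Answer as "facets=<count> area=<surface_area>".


facets=16 area=815.250

10 of the 10 inputs are extreme points: [0, 1, 2, 3, 4, 5, 6, 7, 8, 9].

Per-facet area ½‖(b−a)×(c−a)‖:
  f1: (p8, p2, p7) → 38.4190
  f2: (p9, p0, p7) → 85.3918
  f3: (p6, p0, p7) → 29.2045
  f4: (p6, p2, p7) → 14.9897
  f5: (p6, p2, p0) → 28.6827
  f6: (p5, p0, p4) → 143.3139
  f7: (p5, p2, p0) → 82.5793
  f8: (p1, p0, p4) → 25.7906
  f9: (p1, p9, p4) → 21.7986
  f10: (p1, p9, p0) → 24.2268
  f11: (p3, p8, p7) → 17.7629
  f12: (p3, p9, p7) → 62.2796
  f13: (p3, p9, p4) → 40.5059
  f14: (p3, p5, p4) → 123.6044
  f15: (p3, p8, p2) → 9.0018
  f16: (p3, p5, p2) → 67.6985
Σ area = 815.250

Euler characteristic 10−24+16 = 2 ✓


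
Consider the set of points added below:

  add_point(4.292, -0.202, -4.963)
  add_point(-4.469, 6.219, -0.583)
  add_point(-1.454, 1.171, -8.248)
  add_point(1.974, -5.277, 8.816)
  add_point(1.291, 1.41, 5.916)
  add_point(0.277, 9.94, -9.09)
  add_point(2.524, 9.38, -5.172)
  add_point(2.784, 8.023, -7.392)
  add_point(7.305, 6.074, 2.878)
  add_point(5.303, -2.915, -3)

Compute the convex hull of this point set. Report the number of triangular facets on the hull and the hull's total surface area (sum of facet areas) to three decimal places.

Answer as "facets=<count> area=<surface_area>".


10 of the 10 inputs are extreme points: [0, 1, 2, 3, 4, 5, 6, 7, 8, 9].

Per-facet area ½‖(b−a)×(c−a)‖:
  f1: (p2, p3, p1) → 78.1390
  f2: (p2, p5, p1) → 40.1862
  f3: (p4, p8, p1) → 40.4980
  f4: (p4, p3, p1) → 23.7843
  f5: (p4, p3, p8) → 24.0344
  f6: (p6, p8, p1) → 43.8399
  f7: (p6, p5, p1) → 20.2472
  f8: (p9, p3, p8) → 65.0511
  f9: (p9, p2, p3) → 53.9238
  f10: (p0, p2, p5) → 30.2459
  f11: (p0, p9, p2) → 8.7127
  f12: (p7, p6, p5) → 4.6783
  f13: (p7, p0, p5) → 10.1667
  f14: (p7, p6, p8) → 11.4748
  f15: (p7, p9, p8) → 56.5442
  f16: (p7, p0, p9) → 5.2300
Σ area = 516.757

Euler characteristic 10−24+16 = 2 ✓

facets=16 area=516.757


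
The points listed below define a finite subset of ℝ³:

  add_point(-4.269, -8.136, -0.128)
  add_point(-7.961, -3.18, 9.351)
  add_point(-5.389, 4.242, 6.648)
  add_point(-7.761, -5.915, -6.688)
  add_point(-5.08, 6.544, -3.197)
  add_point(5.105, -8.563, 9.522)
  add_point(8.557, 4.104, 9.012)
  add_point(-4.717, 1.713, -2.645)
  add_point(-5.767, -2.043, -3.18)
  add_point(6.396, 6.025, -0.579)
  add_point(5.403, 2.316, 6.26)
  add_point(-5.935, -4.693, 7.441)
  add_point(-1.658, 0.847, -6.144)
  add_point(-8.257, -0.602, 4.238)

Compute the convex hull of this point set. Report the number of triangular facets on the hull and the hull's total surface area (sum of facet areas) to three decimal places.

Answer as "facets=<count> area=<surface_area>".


facets=16 area=862.433

Hull vertices (10/14): indices [0, 1, 2, 3, 4, 5, 6, 9, 12, 13].

Facet areas (half cross-product norm):
  f1: (p4, p3, p13) → 61.6533
  f2: (p1, p5, p6) → 92.1165
  f3: (p1, p3, p13) → 27.8167
  f4: (p9, p4, p6) → 53.2424
  f5: (p9, p5, p6) → 64.9022
  f6: (p2, p4, p6) → 70.8908
  f7: (p2, p1, p6) → 57.0057
  f8: (p2, p4, p13) → 30.4142
  f9: (p2, p1, p13) → 17.5523
  f10: (p0, p3, p5) → 19.3218
  f11: (p0, p1, p5) → 71.0658
  f12: (p0, p1, p3) → 39.4894
  f13: (p12, p4, p3) → 31.7430
  f14: (p12, p9, p4) → 39.1974
  f15: (p12, p3, p5) → 88.6369
  f16: (p12, p9, p5) → 97.3851
Σ area = 862.433

Check V−E+F: 10 − 24 + 16 = 2.


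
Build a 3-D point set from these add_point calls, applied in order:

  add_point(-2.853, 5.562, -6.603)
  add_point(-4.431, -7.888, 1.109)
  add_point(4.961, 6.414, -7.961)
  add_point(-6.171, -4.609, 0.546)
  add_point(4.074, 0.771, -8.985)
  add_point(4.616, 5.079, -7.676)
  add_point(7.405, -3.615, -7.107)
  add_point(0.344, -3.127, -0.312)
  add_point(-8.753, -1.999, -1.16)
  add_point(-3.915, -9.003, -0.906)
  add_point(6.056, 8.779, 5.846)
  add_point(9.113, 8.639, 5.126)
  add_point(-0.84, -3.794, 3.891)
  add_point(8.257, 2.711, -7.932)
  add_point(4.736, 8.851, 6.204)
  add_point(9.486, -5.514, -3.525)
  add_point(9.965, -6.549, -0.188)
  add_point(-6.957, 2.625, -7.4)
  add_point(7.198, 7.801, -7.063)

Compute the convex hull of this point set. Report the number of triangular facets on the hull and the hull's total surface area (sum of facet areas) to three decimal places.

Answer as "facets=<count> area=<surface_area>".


facets=28 area=892.580

Points on the hull: [0, 1, 2, 3, 4, 6, 8, 9, 11, 12, 13, 14, 15, 16, 17, 18] (16 of 19).

Facet areas (half cross-product norm):
  f1: (p12, p14, p8) → 64.8833
  f2: (p17, p14, p8) → 73.6199
  f3: (p17, p0, p14) → 29.4325
  f4: (p17, p6, p4) → 25.3279
  f5: (p18, p0, p14) → 68.2825
  f6: (p9, p17, p8) → 31.5019
  f7: (p9, p17, p6) → 89.1915
  f8: (p13, p6, p4) → 13.2537
  f9: (p2, p17, p4) → 32.7613
  f10: (p2, p13, p4) → 11.2447
  f11: (p2, p13, p18) → 6.8000
  f12: (p2, p17, p0) → 11.6133
  f13: (p2, p18, p0) → 6.8538
  f14: (p11, p18, p14) → 27.7953
  f15: (p11, p12, p16) → 88.4791
  f16: (p11, p12, p14) → 30.1188
  f17: (p11, p13, p16) → 84.2639
  f18: (p11, p13, p18) → 31.9563
  f19: (p3, p12, p8) → 9.4766
  f20: (p1, p12, p16) → 35.3917
  f21: (p1, p9, p16) → 16.5874
  f22: (p1, p3, p12) → 11.1319
  f23: (p1, p9, p8) → 8.7754
  f24: (p1, p3, p8) → 2.9458
  f25: (p15, p9, p16) → 24.6723
  f26: (p15, p9, p6) → 31.5582
  f27: (p15, p13, p16) → 11.5632
  f28: (p15, p13, p6) → 13.0975
Σ area = 892.580

Euler: V−E+F = 16−42+28 = 2.


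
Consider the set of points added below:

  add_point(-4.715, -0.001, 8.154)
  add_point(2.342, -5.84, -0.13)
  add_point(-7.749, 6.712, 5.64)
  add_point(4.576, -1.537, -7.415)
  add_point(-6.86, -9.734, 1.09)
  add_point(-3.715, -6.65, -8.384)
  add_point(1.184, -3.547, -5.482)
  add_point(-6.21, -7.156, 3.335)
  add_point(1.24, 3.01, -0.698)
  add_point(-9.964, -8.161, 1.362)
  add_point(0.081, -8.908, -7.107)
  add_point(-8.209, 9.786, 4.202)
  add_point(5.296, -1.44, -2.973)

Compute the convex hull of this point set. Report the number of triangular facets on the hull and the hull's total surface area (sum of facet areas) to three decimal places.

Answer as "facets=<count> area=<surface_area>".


12 of the 13 inputs are extreme points: [0, 1, 2, 3, 4, 5, 7, 8, 9, 10, 11, 12].

Area of each hull facet:
  f1: (p5, p11, p9) → 106.4404
  f2: (p3, p5, p11) → 99.4007
  f3: (p3, p10, p12) → 19.3991
  f4: (p3, p10, p5) → 19.8597
  f5: (p2, p11, p9) → 18.5788
  f6: (p2, p0, p9) → 44.7900
  f7: (p2, p0, p11) → 3.6369
  f8: (p1, p0, p12) → 35.9393
  f9: (p1, p10, p12) → 23.9054
  f10: (p8, p3, p12) → 13.9759
  f11: (p8, p3, p11) → 28.1730
  f12: (p8, p0, p12) → 32.1586
  f13: (p8, p0, p11) → 57.6309
  f14: (p7, p0, p9) → 15.4778
  f15: (p7, p1, p0) → 40.7088
  f16: (p4, p1, p10) → 38.1336
  f17: (p4, p7, p1) → 16.2062
  f18: (p4, p7, p9) → 5.9268
  f19: (p4, p5, p9) → 17.8454
  f20: (p4, p10, p5) → 23.7526
Σ area = 661.940

Euler characteristic 12−30+20 = 2 ✓

facets=20 area=661.940


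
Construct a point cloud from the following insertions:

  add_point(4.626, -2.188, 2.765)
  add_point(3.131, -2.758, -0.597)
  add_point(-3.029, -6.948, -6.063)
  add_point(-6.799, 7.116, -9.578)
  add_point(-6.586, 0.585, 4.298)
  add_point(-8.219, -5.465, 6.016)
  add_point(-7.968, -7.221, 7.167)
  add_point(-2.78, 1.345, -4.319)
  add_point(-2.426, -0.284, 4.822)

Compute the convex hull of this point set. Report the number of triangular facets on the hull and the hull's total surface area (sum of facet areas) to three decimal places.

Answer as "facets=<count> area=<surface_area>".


facets=12 area=479.719

8 of the 9 inputs are extreme points: [0, 1, 2, 3, 4, 5, 6, 8].

Per-facet area ½‖(b−a)×(c−a)‖:
  f1: (p4, p3, p5) → 38.6091
  f2: (p4, p6, p5) → 3.1684
  f3: (p2, p3, p5) → 99.0808
  f4: (p2, p6, p5) → 13.0646
  f5: (p2, p6, p0) → 80.1925
  f6: (p8, p3, p0) → 63.1698
  f7: (p8, p4, p3) → 32.1011
  f8: (p8, p6, p0) → 31.2820
  f9: (p8, p4, p6) → 18.0051
  f10: (p1, p3, p0) → 23.8927
  f11: (p1, p2, p0) → 8.4432
  f12: (p1, p2, p3) → 68.7095
Σ area = 479.719

Euler characteristic 8−18+12 = 2 ✓


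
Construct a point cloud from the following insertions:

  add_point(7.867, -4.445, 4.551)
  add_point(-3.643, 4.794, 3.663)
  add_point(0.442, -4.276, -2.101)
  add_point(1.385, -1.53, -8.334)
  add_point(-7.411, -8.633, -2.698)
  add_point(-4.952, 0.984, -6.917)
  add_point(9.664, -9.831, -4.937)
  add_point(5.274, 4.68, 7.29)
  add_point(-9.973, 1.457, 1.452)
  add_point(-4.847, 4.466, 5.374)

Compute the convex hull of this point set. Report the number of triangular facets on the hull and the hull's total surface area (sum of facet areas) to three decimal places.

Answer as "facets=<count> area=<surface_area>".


9 of the 10 inputs are extreme points: [0, 1, 3, 4, 5, 6, 7, 8, 9].

Per-facet area ½‖(b−a)×(c−a)‖:
  f1: (p3, p7, p6) → 103.9605
  f2: (p0, p7, p6) → 37.2564
  f3: (p5, p3, p7) → 59.7226
  f4: (p4, p0, p6) → 90.8651
  f5: (p4, p5, p8) → 48.0850
  f6: (p4, p3, p6) → 77.0529
  f7: (p4, p5, p3) → 37.5288
  f8: (p9, p0, p7) → 49.9655
  f9: (p9, p4, p8) → 36.2168
  f10: (p9, p4, p0) → 112.4468
  f11: (p1, p5, p7) → 48.5212
  f12: (p1, p9, p7) → 9.9431
  f13: (p1, p5, p8) → 36.1197
  f14: (p1, p9, p8) → 7.5371
Σ area = 755.221

Euler: V−E+F = 9−21+14 = 2.

facets=14 area=755.221


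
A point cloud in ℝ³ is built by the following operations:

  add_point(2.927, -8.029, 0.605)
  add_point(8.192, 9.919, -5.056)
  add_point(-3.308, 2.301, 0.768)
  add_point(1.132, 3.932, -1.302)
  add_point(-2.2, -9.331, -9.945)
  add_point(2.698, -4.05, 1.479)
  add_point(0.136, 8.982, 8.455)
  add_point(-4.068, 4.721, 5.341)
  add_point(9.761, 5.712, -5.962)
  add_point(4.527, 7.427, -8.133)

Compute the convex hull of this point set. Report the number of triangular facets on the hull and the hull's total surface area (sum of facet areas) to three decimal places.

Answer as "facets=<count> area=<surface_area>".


facets=12 area=709.920

8 of the 10 inputs are extreme points: [0, 1, 2, 4, 6, 7, 8, 9].

Triangle areas on the boundary:
  f1: (p0, p4, p7) → 88.9367
  f2: (p0, p4, p8) → 98.1621
  f3: (p9, p4, p8) → 53.4692
  f4: (p9, p1, p8) → 11.7708
  f5: (p6, p0, p7) → 47.6343
  f6: (p6, p0, p8) → 135.4293
  f7: (p6, p1, p8) → 34.5390
  f8: (p6, p9, p7) → 54.6108
  f9: (p6, p9, p1) → 42.2328
  f10: (p2, p4, p7) → 14.0616
  f11: (p2, p9, p7) → 29.1141
  f12: (p2, p9, p4) → 99.9590
Σ area = 709.920

Check V−E+F: 8 − 18 + 12 = 2.


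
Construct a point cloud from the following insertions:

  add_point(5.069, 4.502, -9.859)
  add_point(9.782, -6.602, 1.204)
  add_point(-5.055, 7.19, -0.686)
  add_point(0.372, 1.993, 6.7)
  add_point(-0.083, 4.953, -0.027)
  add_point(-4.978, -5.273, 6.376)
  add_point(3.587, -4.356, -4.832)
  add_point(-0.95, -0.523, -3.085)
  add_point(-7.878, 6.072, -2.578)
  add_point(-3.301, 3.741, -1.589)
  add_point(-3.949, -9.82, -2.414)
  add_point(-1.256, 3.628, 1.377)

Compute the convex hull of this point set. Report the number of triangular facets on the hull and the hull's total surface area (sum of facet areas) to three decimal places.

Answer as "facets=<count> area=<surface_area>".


Points on the hull: [0, 1, 2, 3, 4, 5, 6, 8, 10] (9 of 12).

Facet areas (half cross-product norm):
  f1: (p0, p10, p8) → 116.4334
  f2: (p5, p10, p8) → 72.3344
  f3: (p5, p10, p1) → 70.6091
  f4: (p6, p10, p1) → 41.8132
  f5: (p6, p0, p1) → 41.1508
  f6: (p6, p0, p10) → 34.1088
  f7: (p3, p5, p1) → 62.2708
  f8: (p3, p0, p1) → 106.4971
  f9: (p2, p0, p8) → 24.5647
  f10: (p2, p5, p8) → 25.6235
  f11: (p2, p3, p5) → 47.4605
  f12: (p4, p3, p0) → 26.4119
  f13: (p4, p2, p0) → 28.7935
  f14: (p4, p2, p3) → 19.0914
Σ area = 717.163

Euler: V−E+F = 9−21+14 = 2.

facets=14 area=717.163


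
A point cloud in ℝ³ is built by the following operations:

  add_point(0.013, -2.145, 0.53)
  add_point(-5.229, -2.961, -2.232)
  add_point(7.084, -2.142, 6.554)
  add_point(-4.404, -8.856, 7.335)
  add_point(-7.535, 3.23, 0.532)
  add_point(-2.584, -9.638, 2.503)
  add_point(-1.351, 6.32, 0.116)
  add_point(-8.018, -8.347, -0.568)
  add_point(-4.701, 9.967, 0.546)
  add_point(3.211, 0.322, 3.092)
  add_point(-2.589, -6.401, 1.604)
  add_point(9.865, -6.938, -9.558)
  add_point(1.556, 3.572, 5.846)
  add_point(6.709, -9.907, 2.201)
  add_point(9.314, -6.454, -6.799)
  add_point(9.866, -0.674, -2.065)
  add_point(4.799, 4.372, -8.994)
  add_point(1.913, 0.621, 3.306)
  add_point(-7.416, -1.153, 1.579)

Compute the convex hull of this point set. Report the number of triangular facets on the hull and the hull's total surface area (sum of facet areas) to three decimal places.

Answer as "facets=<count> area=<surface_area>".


facets=22 area=978.560

Hull vertices (13/19): indices [1, 2, 3, 4, 5, 7, 8, 11, 12, 13, 15, 16, 18].

Facet areas (half cross-product norm):
  f1: (p16, p8, p15) → 72.4051
  f2: (p4, p3, p8) → 37.2465
  f3: (p4, p16, p8) → 53.0003
  f4: (p2, p13, p15) → 38.9034
  f5: (p2, p13, p3) → 53.1274
  f6: (p5, p3, p7) → 16.5260
  f7: (p5, p13, p3) → 22.4408
  f8: (p11, p16, p15) → 47.5506
  f9: (p11, p13, p15) → 50.3693
  f10: (p11, p16, p7) → 117.9023
  f11: (p11, p5, p7) → 54.2366
  f12: (p11, p5, p13) → 56.0340
  f13: (p18, p3, p7) → 31.8545
  f14: (p18, p4, p7) → 8.6516
  f15: (p18, p4, p3) → 10.6254
  f16: (p1, p16, p7) → 20.7210
  f17: (p1, p4, p7) → 19.5625
  f18: (p1, p4, p16) → 50.6145
  f19: (p12, p3, p8) → 67.5932
  f20: (p12, p2, p3) → 51.7547
  f21: (p12, p8, p15) → 60.8260
  f22: (p12, p2, p15) → 36.6143
Σ area = 978.560

Euler characteristic 13−33+22 = 2 ✓


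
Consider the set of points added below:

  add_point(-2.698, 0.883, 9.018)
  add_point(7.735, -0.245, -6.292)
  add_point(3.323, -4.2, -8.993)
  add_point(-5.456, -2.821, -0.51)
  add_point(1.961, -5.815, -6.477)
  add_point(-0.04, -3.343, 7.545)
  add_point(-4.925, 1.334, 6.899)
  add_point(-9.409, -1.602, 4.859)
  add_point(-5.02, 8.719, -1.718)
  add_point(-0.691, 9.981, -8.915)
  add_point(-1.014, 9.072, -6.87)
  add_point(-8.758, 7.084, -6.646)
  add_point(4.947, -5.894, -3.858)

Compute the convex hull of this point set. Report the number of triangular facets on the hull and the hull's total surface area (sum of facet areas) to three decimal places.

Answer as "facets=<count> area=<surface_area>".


facets=22 area=750.687

13 of the 13 inputs are extreme points: [0, 1, 2, 3, 4, 5, 6, 7, 8, 9, 10, 11, 12].

Triangle areas on the boundary:
  f1: (p2, p9, p1) → 43.9370
  f2: (p11, p2, p9) → 65.2007
  f3: (p11, p8, p7) → 41.5884
  f4: (p11, p8, p9) → 25.7670
  f5: (p3, p11, p7) → 40.8544
  f6: (p12, p2, p1) → 16.9272
  f7: (p6, p0, p7) → 6.1007
  f8: (p6, p8, p7) → 32.4902
  f9: (p6, p8, p0) → 13.8565
  f10: (p10, p8, p9) → 4.2057
  f11: (p10, p8, p0) → 36.7341
  f12: (p10, p9, p1) → 14.0560
  f13: (p10, p0, p1) → 109.2642
  f14: (p5, p0, p1) → 39.6982
  f15: (p5, p12, p1) → 40.6787
  f16: (p5, p0, p7) → 21.5333
  f17: (p4, p12, p2) → 6.3898
  f18: (p4, p11, p2) → 27.3496
  f19: (p4, p3, p11) → 59.7859
  f20: (p4, p3, p7) → 9.3383
  f21: (p4, p5, p7) → 70.8009
  f22: (p4, p5, p12) → 24.1301
Σ area = 750.687

Check V−E+F: 13 − 33 + 22 = 2.
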